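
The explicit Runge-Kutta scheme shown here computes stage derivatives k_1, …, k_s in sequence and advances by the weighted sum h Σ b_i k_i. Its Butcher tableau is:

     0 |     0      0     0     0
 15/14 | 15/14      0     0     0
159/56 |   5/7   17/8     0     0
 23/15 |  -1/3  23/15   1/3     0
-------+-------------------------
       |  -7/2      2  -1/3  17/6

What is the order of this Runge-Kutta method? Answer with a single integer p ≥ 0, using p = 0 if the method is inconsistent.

1

b = (-7/2, 2, -1/3, 17/6)
c = (0, 15/14, 159/56, 23/15)
Ac = (0, 0, 255/112, 145/56)
Σ b_i: (-7/2)·1 + 2·1 + (-1/3)·1 + 17/6·1 = 1 ✓
b·c: 2·15/14 + (-1/3)·159/56 + 17/6·23/15 = 13963/2520 ≠ 1/2 ⇒ order 1.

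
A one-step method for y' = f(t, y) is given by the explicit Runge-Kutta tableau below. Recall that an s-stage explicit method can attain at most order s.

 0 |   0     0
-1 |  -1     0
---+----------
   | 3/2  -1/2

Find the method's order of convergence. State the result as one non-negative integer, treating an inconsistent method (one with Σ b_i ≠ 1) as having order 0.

b = (3/2, -1/2)
c = (0, -1)
Σ b_i: 3/2·1 + (-1/2)·1 = 1 ✓
b·c: (-1/2)·(-1) = 1/2 ✓; 2 stages ⇒ order 2.

2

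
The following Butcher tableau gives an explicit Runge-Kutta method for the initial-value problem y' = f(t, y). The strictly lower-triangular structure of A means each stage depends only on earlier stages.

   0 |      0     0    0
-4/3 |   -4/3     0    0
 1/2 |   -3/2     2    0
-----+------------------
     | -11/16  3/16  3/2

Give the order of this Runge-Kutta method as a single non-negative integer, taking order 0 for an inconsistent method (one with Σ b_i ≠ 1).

2

b = (-11/16, 3/16, 3/2)
c = (0, -4/3, 1/2)
Ac = (0, 0, -8/3)
Σ b_i: (-11/16)·1 + 3/16·1 + 3/2·1 = 1 ✓
b·c: 3/16·(-4/3) + 3/2·1/2 = 1/2 ✓
b·c²: 3/16·16/9 + 3/2·1/4 = 17/24 ≠ 1/3 ⇒ order 2.
b·Ac: 3/2·(-8/3) = -4 ≠ 1/6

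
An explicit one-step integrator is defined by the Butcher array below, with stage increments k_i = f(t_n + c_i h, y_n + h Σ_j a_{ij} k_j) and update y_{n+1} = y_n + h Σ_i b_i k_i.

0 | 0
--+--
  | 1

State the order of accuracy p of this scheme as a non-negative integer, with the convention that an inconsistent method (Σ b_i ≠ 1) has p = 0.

1

b = (1)
c = (0)
Σ b_i: 1·1 = 1 ✓; 1 stage ⇒ order 1.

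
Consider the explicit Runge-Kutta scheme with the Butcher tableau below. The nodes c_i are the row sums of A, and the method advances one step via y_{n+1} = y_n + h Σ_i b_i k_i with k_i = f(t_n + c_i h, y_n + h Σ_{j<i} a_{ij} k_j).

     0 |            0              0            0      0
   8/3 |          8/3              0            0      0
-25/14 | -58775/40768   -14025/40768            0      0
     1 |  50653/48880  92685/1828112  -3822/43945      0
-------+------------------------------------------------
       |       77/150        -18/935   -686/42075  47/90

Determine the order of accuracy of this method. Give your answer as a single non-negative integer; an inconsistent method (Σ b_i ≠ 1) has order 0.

4

b = (77/150, -18/935, -686/42075, 47/90)
c = (0, 8/3, -25/14, 1)
Ac = (0, 0, -4675/5096, 355/1222)
Σ b_i: 77/150·1 + (-18/935)·1 + (-686/42075)·1 + 47/90·1 = 1 ✓
b·c: (-18/935)·8/3 + (-686/42075)·(-25/14) + 47/90·1 = 1/2 ✓
b·c²: (-18/935)·64/9 + (-686/42075)·625/196 + 47/90·1 = 1/3 ✓
b·Ac: (-686/42075)·(-4675/5096) + 47/90·355/1222 = 1/6 ✓
b·c³: (-18/935)·512/27 + (-686/42075)·(-15625/2744) + 47/90·1 = 1/4 ✓
b·(c∘Ac): (-686/42075)·116875/71344 + 47/90·355/1222 = 1/8 ✓
b·Ac²: (-686/42075)·(-4675/1911) + 47/90·305/3666 = 1/12 ✓
b·A²c: 47/90·15/188 = 1/24 ✓; 4 stages ⇒ order 4.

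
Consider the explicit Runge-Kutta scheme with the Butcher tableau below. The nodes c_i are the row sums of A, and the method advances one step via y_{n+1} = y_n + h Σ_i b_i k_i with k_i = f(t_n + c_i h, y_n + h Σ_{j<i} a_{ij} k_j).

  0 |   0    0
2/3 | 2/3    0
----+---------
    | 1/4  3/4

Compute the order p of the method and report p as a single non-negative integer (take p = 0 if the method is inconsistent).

b = (1/4, 3/4)
c = (0, 2/3)
Σ b_i: 1/4·1 + 3/4·1 = 1 ✓
b·c: 3/4·2/3 = 1/2 ✓; 2 stages ⇒ order 2.

2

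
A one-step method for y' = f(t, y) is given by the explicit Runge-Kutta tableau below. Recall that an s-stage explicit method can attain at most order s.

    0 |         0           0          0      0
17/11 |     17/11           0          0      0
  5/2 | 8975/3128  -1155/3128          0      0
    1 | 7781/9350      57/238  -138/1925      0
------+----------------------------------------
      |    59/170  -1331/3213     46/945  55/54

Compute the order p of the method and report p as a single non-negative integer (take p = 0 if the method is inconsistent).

b = (59/170, -1331/3213, 46/945, 55/54)
c = (0, 17/11, 5/2, 1)
Ac = (0, 0, -105/184, 21/110)
Σ b_i: 59/170·1 + (-1331/3213)·1 + 46/945·1 + 55/54·1 = 1 ✓
b·c: (-1331/3213)·17/11 + 46/945·5/2 + 55/54·1 = 1/2 ✓
b·c²: (-1331/3213)·289/121 + 46/945·25/4 + 55/54·1 = 1/3 ✓
b·Ac: 46/945·(-105/184) + 55/54·21/110 = 1/6 ✓
b·c³: (-1331/3213)·4913/1331 + 46/945·125/8 + 55/54·1 = 1/4 ✓
b·(c∘Ac): 46/945·(-525/368) + 55/54·21/110 = 1/8 ✓
b·Ac²: 46/945·(-1785/2024) + 55/54·15/121 = 1/12 ✓
b·A²c: 55/54·9/220 = 1/24 ✓; 4 stages ⇒ order 4.

4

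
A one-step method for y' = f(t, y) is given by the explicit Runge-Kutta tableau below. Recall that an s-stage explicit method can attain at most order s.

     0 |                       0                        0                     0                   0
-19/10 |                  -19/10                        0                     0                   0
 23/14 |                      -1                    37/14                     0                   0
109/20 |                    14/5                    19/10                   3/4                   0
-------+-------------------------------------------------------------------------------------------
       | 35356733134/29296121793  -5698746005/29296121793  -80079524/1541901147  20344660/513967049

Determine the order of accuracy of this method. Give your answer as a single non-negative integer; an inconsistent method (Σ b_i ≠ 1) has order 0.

b = (35356733134/29296121793, -5698746005/29296121793, -80079524/1541901147, 20344660/513967049)
c = (0, -19/10, 23/14, 109/20)
Ac = (0, 0, -703/140, -3329/1400)
Σ b_i: 35356733134/29296121793·1 + (-5698746005/29296121793)·1 + (-80079524/1541901147)·1 + 20344660/513967049·1 = 1 ✓
b·c: (-5698746005/29296121793)·(-19/10) + (-80079524/1541901147)·23/14 + 20344660/513967049·109/20 = 1/2 ✓
b·c²: (-5698746005/29296121793)·361/100 + (-80079524/1541901147)·529/196 + 20344660/513967049·11881/400 = 1/3 ✓
b·Ac: (-80079524/1541901147)·(-703/140) + 20344660/513967049·(-3329/1400) = 1/6 ✓
b·c³: (-5698746005/29296121793)·(-6859/1000) + (-80079524/1541901147)·12167/2744 + 20344660/513967049·1295029/8000 = 1544302456531/205586819600 ≠ 1/4 ⇒ order 3.
b·(c∘Ac): (-80079524/1541901147)·(-16169/1960) + 20344660/513967049·(-362861/28000) = -26068749757/308380229400 ≠ 1/8
b·Ac²: (-80079524/1541901147)·13357/1400 + 20344660/513967049·870557/98000 = -31057136597/215866160580 ≠ 1/12
b·A²c: 20344660/513967049·(-2109/560) = -306477771/2055868196 ≠ 1/24

3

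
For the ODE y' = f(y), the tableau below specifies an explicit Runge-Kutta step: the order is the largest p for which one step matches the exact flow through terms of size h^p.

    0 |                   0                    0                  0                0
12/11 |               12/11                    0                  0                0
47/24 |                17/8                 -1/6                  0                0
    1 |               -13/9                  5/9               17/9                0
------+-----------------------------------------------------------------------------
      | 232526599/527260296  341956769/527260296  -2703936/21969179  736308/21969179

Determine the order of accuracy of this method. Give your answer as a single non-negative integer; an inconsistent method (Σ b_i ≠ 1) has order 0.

3

b = (232526599/527260296, 341956769/527260296, -2703936/21969179, 736308/21969179)
c = (0, 12/11, 47/24, 1)
Ac = (0, 0, -2/11, 10229/2376)
Σ b_i: 232526599/527260296·1 + 341956769/527260296·1 + (-2703936/21969179)·1 + 736308/21969179·1 = 1 ✓
b·c: 341956769/527260296·12/11 + (-2703936/21969179)·47/24 + 736308/21969179·1 = 1/2 ✓
b·c²: 341956769/527260296·144/121 + (-2703936/21969179)·2209/576 + 736308/21969179·1 = 1/3 ✓
b·Ac: (-2703936/21969179)·(-2/11) + 736308/21969179·10229/2376 = 1/6 ✓
b·c³: 341956769/527260296·1728/1331 + (-2703936/21969179)·103823/13824 + 736308/21969179·1 = -849931087/17399589768 ≠ 1/4 ⇒ order 3.
b·(c∘Ac): (-2703936/21969179)·(-47/132) + 736308/21969179·10229/2376 = 272756233/1449965814 ≠ 1/8
b·Ac²: (-2703936/21969179)·(-24/121) + 736308/21969179·4958633/627264 = 10069429415/34799179536 ≠ 1/12
b·A²c: 736308/21969179·(-34/99) = -2781608/241660969 ≠ 1/24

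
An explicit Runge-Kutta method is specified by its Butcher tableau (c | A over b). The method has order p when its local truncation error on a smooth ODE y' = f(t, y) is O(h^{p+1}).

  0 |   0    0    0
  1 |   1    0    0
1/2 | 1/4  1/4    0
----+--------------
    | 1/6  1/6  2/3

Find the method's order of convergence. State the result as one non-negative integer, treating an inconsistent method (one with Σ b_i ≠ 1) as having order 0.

3

b = (1/6, 1/6, 2/3)
c = (0, 1, 1/2)
Ac = (0, 0, 1/4)
Σ b_i: 1/6·1 + 1/6·1 + 2/3·1 = 1 ✓
b·c: 1/6·1 + 2/3·1/2 = 1/2 ✓
b·c²: 1/6·1 + 2/3·1/4 = 1/3 ✓
b·Ac: 2/3·1/4 = 1/6 ✓; 3 stages ⇒ order 3.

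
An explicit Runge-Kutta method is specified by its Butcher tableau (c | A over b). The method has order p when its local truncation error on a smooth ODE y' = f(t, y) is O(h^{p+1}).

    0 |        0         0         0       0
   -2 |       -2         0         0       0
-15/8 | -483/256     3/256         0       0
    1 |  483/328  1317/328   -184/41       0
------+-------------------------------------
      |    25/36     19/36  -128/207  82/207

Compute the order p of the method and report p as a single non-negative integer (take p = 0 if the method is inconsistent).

b = (25/36, 19/36, -128/207, 82/207)
c = (0, -2, -15/8, 1)
Ac = (0, 0, -3/128, 63/164)
Σ b_i: 25/36·1 + 19/36·1 + (-128/207)·1 + 82/207·1 = 1 ✓
b·c: 19/36·(-2) + (-128/207)·(-15/8) + 82/207·1 = 1/2 ✓
b·c²: 19/36·4 + (-128/207)·225/64 + 82/207·1 = 1/3 ✓
b·Ac: (-128/207)·(-3/128) + 82/207·63/164 = 1/6 ✓
b·c³: 19/36·(-8) + (-128/207)·(-3375/512) + 82/207·1 = 1/4 ✓
b·(c∘Ac): (-128/207)·45/1024 + 82/207·63/164 = 1/8 ✓
b·Ac²: (-128/207)·3/64 + 82/207·93/328 = 1/12 ✓
b·A²c: 82/207·69/656 = 1/24 ✓; 4 stages ⇒ order 4.

4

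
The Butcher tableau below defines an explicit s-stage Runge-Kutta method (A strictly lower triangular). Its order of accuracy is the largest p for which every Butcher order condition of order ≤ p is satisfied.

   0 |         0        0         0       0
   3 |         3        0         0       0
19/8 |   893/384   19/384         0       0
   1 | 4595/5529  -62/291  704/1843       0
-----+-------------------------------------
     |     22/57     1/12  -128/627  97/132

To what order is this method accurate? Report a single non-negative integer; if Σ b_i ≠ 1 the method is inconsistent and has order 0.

4

b = (22/57, 1/12, -128/627, 97/132)
c = (0, 3, 19/8, 1)
Ac = (0, 0, 19/128, 26/97)
Σ b_i: 22/57·1 + 1/12·1 + (-128/627)·1 + 97/132·1 = 1 ✓
b·c: 1/12·3 + (-128/627)·19/8 + 97/132·1 = 1/2 ✓
b·c²: 1/12·9 + (-128/627)·361/64 + 97/132·1 = 1/3 ✓
b·Ac: (-128/627)·19/128 + 97/132·26/97 = 1/6 ✓
b·c³: 1/12·27 + (-128/627)·6859/512 + 97/132·1 = 1/4 ✓
b·(c∘Ac): (-128/627)·361/1024 + 97/132·26/97 = 1/8 ✓
b·Ac²: (-128/627)·57/128 + 97/132·23/97 = 1/12 ✓
b·A²c: 97/132·11/194 = 1/24 ✓; 4 stages ⇒ order 4.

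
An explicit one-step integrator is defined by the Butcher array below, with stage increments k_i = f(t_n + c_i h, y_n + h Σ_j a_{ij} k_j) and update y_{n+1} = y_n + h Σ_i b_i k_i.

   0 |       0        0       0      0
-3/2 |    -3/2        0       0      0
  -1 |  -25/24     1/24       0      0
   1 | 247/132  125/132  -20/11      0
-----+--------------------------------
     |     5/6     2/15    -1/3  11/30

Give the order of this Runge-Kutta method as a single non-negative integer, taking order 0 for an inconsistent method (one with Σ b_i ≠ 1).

4

b = (5/6, 2/15, -1/3, 11/30)
c = (0, -3/2, -1, 1)
Ac = (0, 0, -1/16, 35/88)
Σ b_i: 5/6·1 + 2/15·1 + (-1/3)·1 + 11/30·1 = 1 ✓
b·c: 2/15·(-3/2) + (-1/3)·(-1) + 11/30·1 = 1/2 ✓
b·c²: 2/15·9/4 + (-1/3)·1 + 11/30·1 = 1/3 ✓
b·Ac: (-1/3)·(-1/16) + 11/30·35/88 = 1/6 ✓
b·c³: 2/15·(-27/8) + (-1/3)·(-1) + 11/30·1 = 1/4 ✓
b·(c∘Ac): (-1/3)·1/16 + 11/30·35/88 = 1/8 ✓
b·Ac²: (-1/3)·3/32 + 11/30·5/16 = 1/12 ✓
b·A²c: 11/30·5/44 = 1/24 ✓; 4 stages ⇒ order 4.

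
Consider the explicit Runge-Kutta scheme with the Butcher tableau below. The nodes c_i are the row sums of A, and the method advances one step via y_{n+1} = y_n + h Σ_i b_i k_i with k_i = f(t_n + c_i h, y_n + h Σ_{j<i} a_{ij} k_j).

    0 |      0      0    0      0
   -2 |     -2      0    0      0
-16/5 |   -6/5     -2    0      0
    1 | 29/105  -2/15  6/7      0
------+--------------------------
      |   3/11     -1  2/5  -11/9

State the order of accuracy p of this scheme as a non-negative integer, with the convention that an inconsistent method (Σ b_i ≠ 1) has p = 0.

0

b = (3/11, -1, 2/5, -11/9)
c = (0, -2, -16/5, 1)
Ac = (0, 0, 4, -52/21)
Σ b_i: 3/11·1 + (-1)·1 + 2/5·1 + (-11/9)·1 = -767/495 ≠ 1 ⇒ order 0.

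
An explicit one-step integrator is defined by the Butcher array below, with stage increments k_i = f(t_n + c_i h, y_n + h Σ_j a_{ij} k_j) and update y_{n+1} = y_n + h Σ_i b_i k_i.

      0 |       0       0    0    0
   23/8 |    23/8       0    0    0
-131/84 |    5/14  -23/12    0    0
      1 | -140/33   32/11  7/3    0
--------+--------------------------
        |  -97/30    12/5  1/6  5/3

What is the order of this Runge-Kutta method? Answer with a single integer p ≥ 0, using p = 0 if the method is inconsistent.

b = (-97/30, 12/5, 1/6, 5/3)
c = (0, 23/8, -131/84, 1)
Ac = (0, 0, -529/96, 1871/396)
Σ b_i: (-97/30)·1 + 12/5·1 + 1/6·1 + 5/3·1 = 1 ✓
b·c: 12/5·23/8 + 1/6·(-131/84) + 5/3·1 = 20933/2520 ≠ 1/2 ⇒ order 1.

1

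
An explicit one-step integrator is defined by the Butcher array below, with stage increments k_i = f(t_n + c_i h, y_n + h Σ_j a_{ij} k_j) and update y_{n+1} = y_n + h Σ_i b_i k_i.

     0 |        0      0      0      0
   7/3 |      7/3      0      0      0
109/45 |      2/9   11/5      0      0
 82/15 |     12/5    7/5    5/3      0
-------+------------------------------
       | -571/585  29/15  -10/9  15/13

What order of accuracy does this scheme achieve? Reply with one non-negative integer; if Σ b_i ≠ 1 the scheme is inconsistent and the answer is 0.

1

b = (-571/585, 29/15, -10/9, 15/13)
c = (0, 7/3, 109/45, 82/15)
Ac = (0, 0, 77/15, 986/135)
Σ b_i: (-571/585)·1 + 29/15·1 + (-10/9)·1 + 15/13·1 = 1 ✓
b·c: 29/15·7/3 + (-10/9)·109/45 + 15/13·82/15 = 42791/5265 ≠ 1/2 ⇒ order 1.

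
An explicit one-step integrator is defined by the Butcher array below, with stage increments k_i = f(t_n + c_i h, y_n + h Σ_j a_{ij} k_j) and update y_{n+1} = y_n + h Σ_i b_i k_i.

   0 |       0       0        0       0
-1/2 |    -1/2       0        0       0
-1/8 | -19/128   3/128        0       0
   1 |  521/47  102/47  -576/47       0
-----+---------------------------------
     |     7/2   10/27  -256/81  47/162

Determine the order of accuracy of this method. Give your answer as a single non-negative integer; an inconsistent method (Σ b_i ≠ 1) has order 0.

b = (7/2, 10/27, -256/81, 47/162)
c = (0, -1/2, -1/8, 1)
Ac = (0, 0, -3/256, 21/47)
Σ b_i: 7/2·1 + 10/27·1 + (-256/81)·1 + 47/162·1 = 1 ✓
b·c: 10/27·(-1/2) + (-256/81)·(-1/8) + 47/162·1 = 1/2 ✓
b·c²: 10/27·1/4 + (-256/81)·1/64 + 47/162·1 = 1/3 ✓
b·Ac: (-256/81)·(-3/256) + 47/162·21/47 = 1/6 ✓
b·c³: 10/27·(-1/8) + (-256/81)·(-1/512) + 47/162·1 = 1/4 ✓
b·(c∘Ac): (-256/81)·3/2048 + 47/162·21/47 = 1/8 ✓
b·Ac²: (-256/81)·3/512 + 47/162·33/94 = 1/12 ✓
b·A²c: 47/162·27/188 = 1/24 ✓; 4 stages ⇒ order 4.

4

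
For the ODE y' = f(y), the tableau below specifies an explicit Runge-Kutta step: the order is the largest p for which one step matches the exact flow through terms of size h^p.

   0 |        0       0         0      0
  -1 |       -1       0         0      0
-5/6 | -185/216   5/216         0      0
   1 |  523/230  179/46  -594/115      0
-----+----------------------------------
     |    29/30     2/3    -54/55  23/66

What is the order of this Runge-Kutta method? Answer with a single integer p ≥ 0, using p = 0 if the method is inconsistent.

4

b = (29/30, 2/3, -54/55, 23/66)
c = (0, -1, -5/6, 1)
Ac = (0, 0, -5/216, 19/46)
Σ b_i: 29/30·1 + 2/3·1 + (-54/55)·1 + 23/66·1 = 1 ✓
b·c: 2/3·(-1) + (-54/55)·(-5/6) + 23/66·1 = 1/2 ✓
b·c²: 2/3·1 + (-54/55)·25/36 + 23/66·1 = 1/3 ✓
b·Ac: (-54/55)·(-5/216) + 23/66·19/46 = 1/6 ✓
b·c³: 2/3·(-1) + (-54/55)·(-125/216) + 23/66·1 = 1/4 ✓
b·(c∘Ac): (-54/55)·25/1296 + 23/66·19/46 = 1/8 ✓
b·Ac²: (-54/55)·5/216 + 23/66·7/23 = 1/12 ✓
b·A²c: 23/66·11/92 = 1/24 ✓; 4 stages ⇒ order 4.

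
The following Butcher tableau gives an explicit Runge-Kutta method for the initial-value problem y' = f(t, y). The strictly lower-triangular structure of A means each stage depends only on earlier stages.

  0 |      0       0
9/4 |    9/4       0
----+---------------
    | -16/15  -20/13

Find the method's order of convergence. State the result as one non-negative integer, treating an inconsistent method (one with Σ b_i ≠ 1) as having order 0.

0

b = (-16/15, -20/13)
c = (0, 9/4)
Σ b_i: (-16/15)·1 + (-20/13)·1 = -508/195 ≠ 1 ⇒ order 0.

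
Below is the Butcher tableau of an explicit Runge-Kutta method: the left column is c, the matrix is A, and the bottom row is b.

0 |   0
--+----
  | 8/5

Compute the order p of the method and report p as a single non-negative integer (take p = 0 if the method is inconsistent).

b = (8/5)
c = (0)
Σ b_i: 8/5·1 = 8/5 ≠ 1 ⇒ order 0.

0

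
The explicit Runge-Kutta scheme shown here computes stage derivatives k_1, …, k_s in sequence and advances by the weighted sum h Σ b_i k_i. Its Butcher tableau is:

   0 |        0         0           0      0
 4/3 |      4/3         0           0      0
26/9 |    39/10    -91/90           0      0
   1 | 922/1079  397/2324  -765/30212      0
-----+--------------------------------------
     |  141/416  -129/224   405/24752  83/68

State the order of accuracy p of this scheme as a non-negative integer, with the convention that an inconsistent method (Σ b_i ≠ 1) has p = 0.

4

b = (141/416, -129/224, 405/24752, 83/68)
c = (0, 4/3, 26/9, 1)
Ac = (0, 0, -182/135, 77/498)
Σ b_i: 141/416·1 + (-129/224)·1 + 405/24752·1 + 83/68·1 = 1 ✓
b·c: (-129/224)·4/3 + 405/24752·26/9 + 83/68·1 = 1/2 ✓
b·c²: (-129/224)·16/9 + 405/24752·676/81 + 83/68·1 = 1/3 ✓
b·Ac: 405/24752·(-182/135) + 83/68·77/498 = 1/6 ✓
b·c³: (-129/224)·64/27 + 405/24752·17576/729 + 83/68·1 = 1/4 ✓
b·(c∘Ac): 405/24752·(-4732/1215) + 83/68·77/498 = 1/8 ✓
b·Ac²: 405/24752·(-728/405) + 83/68·23/249 = 1/12 ✓
b·A²c: 83/68·17/498 = 1/24 ✓; 4 stages ⇒ order 4.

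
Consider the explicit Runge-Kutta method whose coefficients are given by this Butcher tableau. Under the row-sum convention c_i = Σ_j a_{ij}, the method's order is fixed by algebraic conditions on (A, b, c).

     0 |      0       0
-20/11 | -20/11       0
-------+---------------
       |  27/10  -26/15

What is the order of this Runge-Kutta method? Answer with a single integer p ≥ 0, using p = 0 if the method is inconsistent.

0

b = (27/10, -26/15)
c = (0, -20/11)
Σ b_i: 27/10·1 + (-26/15)·1 = 29/30 ≠ 1 ⇒ order 0.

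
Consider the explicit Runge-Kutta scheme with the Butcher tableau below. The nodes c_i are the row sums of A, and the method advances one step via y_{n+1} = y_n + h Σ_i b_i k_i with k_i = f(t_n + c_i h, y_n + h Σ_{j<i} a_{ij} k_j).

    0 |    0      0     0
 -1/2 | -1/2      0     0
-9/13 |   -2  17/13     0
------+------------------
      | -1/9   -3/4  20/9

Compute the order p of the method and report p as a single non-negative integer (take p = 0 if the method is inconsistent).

b = (-1/9, -3/4, 20/9)
c = (0, -1/2, -9/13)
Ac = (0, 0, -17/26)
Σ b_i: (-1/9)·1 + (-3/4)·1 + 20/9·1 = 49/36 ≠ 1 ⇒ order 0.

0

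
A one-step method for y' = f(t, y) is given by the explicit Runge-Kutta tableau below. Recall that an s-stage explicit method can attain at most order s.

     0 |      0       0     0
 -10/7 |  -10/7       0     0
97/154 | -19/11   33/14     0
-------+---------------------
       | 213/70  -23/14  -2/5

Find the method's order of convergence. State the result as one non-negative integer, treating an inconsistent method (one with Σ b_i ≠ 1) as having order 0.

b = (213/70, -23/14, -2/5)
c = (0, -10/7, 97/154)
Ac = (0, 0, -165/49)
Σ b_i: 213/70·1 + (-23/14)·1 + (-2/5)·1 = 1 ✓
b·c: (-23/14)·(-10/7) + (-2/5)·97/154 = 5646/2695 ≠ 1/2 ⇒ order 1.

1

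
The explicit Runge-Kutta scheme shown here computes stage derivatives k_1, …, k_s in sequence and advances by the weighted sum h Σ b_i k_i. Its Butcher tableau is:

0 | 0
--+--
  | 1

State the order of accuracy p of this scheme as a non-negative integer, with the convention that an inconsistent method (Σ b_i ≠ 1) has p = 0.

b = (1)
c = (0)
Σ b_i: 1·1 = 1 ✓; 1 stage ⇒ order 1.

1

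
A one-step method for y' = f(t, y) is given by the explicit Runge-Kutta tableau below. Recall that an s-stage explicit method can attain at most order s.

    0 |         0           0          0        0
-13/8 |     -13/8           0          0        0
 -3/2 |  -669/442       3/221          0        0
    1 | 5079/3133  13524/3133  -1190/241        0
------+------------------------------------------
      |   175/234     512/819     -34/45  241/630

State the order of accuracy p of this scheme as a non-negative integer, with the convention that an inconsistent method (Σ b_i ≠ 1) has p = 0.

b = (175/234, 512/819, -34/45, 241/630)
c = (0, -13/8, -3/2, 1)
Ac = (0, 0, -3/136, 189/482)
Σ b_i: 175/234·1 + 512/819·1 + (-34/45)·1 + 241/630·1 = 1 ✓
b·c: 512/819·(-13/8) + (-34/45)·(-3/2) + 241/630·1 = 1/2 ✓
b·c²: 512/819·169/64 + (-34/45)·9/4 + 241/630·1 = 1/3 ✓
b·Ac: (-34/45)·(-3/136) + 241/630·189/482 = 1/6 ✓
b·c³: 512/819·(-2197/512) + (-34/45)·(-27/8) + 241/630·1 = 1/4 ✓
b·(c∘Ac): (-34/45)·9/272 + 241/630·189/482 = 1/8 ✓
b·Ac²: (-34/45)·39/1088 + 241/630·1113/3856 = 1/12 ✓
b·A²c: 241/630·105/964 = 1/24 ✓; 4 stages ⇒ order 4.

4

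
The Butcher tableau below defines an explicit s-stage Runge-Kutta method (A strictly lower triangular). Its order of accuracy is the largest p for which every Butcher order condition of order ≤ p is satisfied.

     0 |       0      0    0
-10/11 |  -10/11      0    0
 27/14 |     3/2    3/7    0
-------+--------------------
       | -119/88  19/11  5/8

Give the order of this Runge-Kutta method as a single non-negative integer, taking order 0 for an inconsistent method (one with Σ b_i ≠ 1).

1

b = (-119/88, 19/11, 5/8)
c = (0, -10/11, 27/14)
Ac = (0, 0, -30/77)
Σ b_i: (-119/88)·1 + 19/11·1 + 5/8·1 = 1 ✓
b·c: 19/11·(-10/11) + 5/8·27/14 = -4945/13552 ≠ 1/2 ⇒ order 1.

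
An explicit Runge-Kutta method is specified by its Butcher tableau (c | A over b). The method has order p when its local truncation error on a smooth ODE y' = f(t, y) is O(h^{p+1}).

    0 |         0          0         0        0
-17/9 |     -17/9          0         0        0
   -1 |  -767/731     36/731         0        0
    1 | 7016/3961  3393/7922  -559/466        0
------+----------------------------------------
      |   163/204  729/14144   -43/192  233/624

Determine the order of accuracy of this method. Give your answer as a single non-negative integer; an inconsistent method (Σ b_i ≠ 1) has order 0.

b = (163/204, 729/14144, -43/192, 233/624)
c = (0, -17/9, -1, 1)
Ac = (0, 0, -4/43, 91/233)
Σ b_i: 163/204·1 + 729/14144·1 + (-43/192)·1 + 233/624·1 = 1 ✓
b·c: 729/14144·(-17/9) + (-43/192)·(-1) + 233/624·1 = 1/2 ✓
b·c²: 729/14144·289/81 + (-43/192)·1 + 233/624·1 = 1/3 ✓
b·Ac: (-43/192)·(-4/43) + 233/624·91/233 = 1/6 ✓
b·c³: 729/14144·(-4913/729) + (-43/192)·(-1) + 233/624·1 = 1/4 ✓
b·(c∘Ac): (-43/192)·4/43 + 233/624·91/233 = 1/8 ✓
b·Ac²: (-43/192)·68/387 + 233/624·689/2097 = 1/12 ✓
b·A²c: 233/624·26/233 = 1/24 ✓; 4 stages ⇒ order 4.

4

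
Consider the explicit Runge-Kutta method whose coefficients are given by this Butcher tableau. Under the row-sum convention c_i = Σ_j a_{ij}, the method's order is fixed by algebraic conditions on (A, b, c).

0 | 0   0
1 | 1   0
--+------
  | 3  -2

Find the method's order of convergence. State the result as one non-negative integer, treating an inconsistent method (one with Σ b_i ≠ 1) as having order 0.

1

b = (3, -2)
c = (0, 1)
Σ b_i: 3·1 + (-2)·1 = 1 ✓
b·c: (-2)·1 = -2 ≠ 1/2 ⇒ order 1.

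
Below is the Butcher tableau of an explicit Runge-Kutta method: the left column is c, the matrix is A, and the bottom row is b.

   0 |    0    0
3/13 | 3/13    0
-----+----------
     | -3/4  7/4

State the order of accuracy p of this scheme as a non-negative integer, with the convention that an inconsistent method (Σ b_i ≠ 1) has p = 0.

b = (-3/4, 7/4)
c = (0, 3/13)
Σ b_i: (-3/4)·1 + 7/4·1 = 1 ✓
b·c: 7/4·3/13 = 21/52 ≠ 1/2 ⇒ order 1.

1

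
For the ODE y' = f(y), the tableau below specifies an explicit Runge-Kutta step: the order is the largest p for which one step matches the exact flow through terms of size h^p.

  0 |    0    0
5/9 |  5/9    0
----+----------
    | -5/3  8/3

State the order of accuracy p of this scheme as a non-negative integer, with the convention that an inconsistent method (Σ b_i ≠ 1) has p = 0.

b = (-5/3, 8/3)
c = (0, 5/9)
Σ b_i: (-5/3)·1 + 8/3·1 = 1 ✓
b·c: 8/3·5/9 = 40/27 ≠ 1/2 ⇒ order 1.

1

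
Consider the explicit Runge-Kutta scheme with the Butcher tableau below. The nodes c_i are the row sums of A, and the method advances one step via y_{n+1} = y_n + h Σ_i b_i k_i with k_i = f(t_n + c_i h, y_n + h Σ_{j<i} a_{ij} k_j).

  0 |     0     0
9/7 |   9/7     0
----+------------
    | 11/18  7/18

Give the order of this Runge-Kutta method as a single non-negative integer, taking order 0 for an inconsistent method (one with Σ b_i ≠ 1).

2

b = (11/18, 7/18)
c = (0, 9/7)
Σ b_i: 11/18·1 + 7/18·1 = 1 ✓
b·c: 7/18·9/7 = 1/2 ✓; 2 stages ⇒ order 2.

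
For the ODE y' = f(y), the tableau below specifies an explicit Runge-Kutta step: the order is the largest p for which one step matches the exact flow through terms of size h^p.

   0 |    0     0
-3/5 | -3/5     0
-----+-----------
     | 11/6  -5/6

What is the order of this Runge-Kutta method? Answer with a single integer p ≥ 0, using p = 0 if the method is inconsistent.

2

b = (11/6, -5/6)
c = (0, -3/5)
Σ b_i: 11/6·1 + (-5/6)·1 = 1 ✓
b·c: (-5/6)·(-3/5) = 1/2 ✓; 2 stages ⇒ order 2.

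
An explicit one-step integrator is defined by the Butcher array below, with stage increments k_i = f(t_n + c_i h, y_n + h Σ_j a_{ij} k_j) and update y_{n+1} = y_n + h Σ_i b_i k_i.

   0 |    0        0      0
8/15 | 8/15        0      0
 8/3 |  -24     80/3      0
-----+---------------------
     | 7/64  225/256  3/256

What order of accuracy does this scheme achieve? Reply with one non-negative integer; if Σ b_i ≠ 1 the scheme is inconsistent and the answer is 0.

3

b = (7/64, 225/256, 3/256)
c = (0, 8/15, 8/3)
Ac = (0, 0, 128/9)
Σ b_i: 7/64·1 + 225/256·1 + 3/256·1 = 1 ✓
b·c: 225/256·8/15 + 3/256·8/3 = 1/2 ✓
b·c²: 225/256·64/225 + 3/256·64/9 = 1/3 ✓
b·Ac: 3/256·128/9 = 1/6 ✓; 3 stages ⇒ order 3.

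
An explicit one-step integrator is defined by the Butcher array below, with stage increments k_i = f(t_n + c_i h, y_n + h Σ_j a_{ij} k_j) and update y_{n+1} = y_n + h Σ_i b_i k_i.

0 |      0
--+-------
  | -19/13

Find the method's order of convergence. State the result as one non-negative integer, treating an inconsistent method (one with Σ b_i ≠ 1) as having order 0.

0

b = (-19/13)
c = (0)
Σ b_i: (-19/13)·1 = -19/13 ≠ 1 ⇒ order 0.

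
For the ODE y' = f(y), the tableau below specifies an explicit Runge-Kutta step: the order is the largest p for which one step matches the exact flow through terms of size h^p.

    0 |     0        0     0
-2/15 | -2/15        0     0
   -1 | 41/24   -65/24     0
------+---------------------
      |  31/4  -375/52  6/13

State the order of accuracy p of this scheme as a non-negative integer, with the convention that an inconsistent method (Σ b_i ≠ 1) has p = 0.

3

b = (31/4, -375/52, 6/13)
c = (0, -2/15, -1)
Ac = (0, 0, 13/36)
Σ b_i: 31/4·1 + (-375/52)·1 + 6/13·1 = 1 ✓
b·c: (-375/52)·(-2/15) + 6/13·(-1) = 1/2 ✓
b·c²: (-375/52)·4/225 + 6/13·1 = 1/3 ✓
b·Ac: 6/13·13/36 = 1/6 ✓; 3 stages ⇒ order 3.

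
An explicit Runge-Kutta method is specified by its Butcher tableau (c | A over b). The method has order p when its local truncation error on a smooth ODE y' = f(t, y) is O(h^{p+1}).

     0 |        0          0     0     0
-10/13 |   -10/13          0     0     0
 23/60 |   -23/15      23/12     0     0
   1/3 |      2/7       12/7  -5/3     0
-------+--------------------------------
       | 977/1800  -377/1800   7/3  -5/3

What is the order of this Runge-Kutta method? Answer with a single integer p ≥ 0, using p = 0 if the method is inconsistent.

b = (977/1800, -377/1800, 7/3, -5/3)
c = (0, -10/13, 23/60, 1/3)
Ac = (0, 0, -115/78, -6413/3276)
Σ b_i: 977/1800·1 + (-377/1800)·1 + 7/3·1 + (-5/3)·1 = 1 ✓
b·c: (-377/1800)·(-10/13) + 7/3·23/60 + (-5/3)·1/3 = 1/2 ✓
b·c²: (-377/1800)·100/169 + 7/3·529/3600 + (-5/3)·1/9 = 4739/140400 ≠ 1/3 ⇒ order 2.
b·Ac: 7/3·(-115/78) + (-5/3)·(-6413/3276) = -1745/9828 ≠ 1/6

2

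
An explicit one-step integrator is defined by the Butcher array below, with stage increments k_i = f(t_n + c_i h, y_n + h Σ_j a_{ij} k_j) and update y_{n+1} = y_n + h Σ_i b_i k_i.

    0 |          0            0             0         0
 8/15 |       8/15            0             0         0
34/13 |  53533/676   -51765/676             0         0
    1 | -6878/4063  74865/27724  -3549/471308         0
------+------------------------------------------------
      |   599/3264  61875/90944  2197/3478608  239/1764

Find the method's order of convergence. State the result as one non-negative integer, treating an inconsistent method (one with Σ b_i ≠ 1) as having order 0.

b = (599/3264, 61875/90944, 2197/3478608, 239/1764)
c = (0, 8/15, 34/13, 1)
Ac = (0, 0, -6902/169, 679/478)
Σ b_i: 599/3264·1 + 61875/90944·1 + 2197/3478608·1 + 239/1764·1 = 1 ✓
b·c: 61875/90944·8/15 + 2197/3478608·34/13 + 239/1764·1 = 1/2 ✓
b·c²: 61875/90944·64/225 + 2197/3478608·1156/169 + 239/1764·1 = 1/3 ✓
b·Ac: 2197/3478608·(-6902/169) + 239/1764·679/478 = 1/6 ✓
b·c³: 61875/90944·512/3375 + 2197/3478608·39304/2197 + 239/1764·1 = 1/4 ✓
b·(c∘Ac): 2197/3478608·(-234668/2197) + 239/1764·679/478 = 1/8 ✓
b·Ac²: 2197/3478608·(-55216/2535) + 239/1764·2569/3585 = 1/12 ✓
b·A²c: 239/1764·147/478 = 1/24 ✓; 4 stages ⇒ order 4.

4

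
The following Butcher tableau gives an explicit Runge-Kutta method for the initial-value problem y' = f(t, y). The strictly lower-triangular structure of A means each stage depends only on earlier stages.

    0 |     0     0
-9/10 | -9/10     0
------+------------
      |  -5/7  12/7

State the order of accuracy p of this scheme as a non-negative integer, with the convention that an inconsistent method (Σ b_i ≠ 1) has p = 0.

1

b = (-5/7, 12/7)
c = (0, -9/10)
Σ b_i: (-5/7)·1 + 12/7·1 = 1 ✓
b·c: 12/7·(-9/10) = -54/35 ≠ 1/2 ⇒ order 1.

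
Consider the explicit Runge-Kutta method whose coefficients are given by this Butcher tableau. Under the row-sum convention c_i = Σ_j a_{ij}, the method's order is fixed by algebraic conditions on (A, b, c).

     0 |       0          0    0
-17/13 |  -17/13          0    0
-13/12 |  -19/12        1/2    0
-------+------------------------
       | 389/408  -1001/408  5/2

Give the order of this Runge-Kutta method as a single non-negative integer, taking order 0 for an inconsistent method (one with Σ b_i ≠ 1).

b = (389/408, -1001/408, 5/2)
c = (0, -17/13, -13/12)
Ac = (0, 0, -17/26)
Σ b_i: 389/408·1 + (-1001/408)·1 + 5/2·1 = 1 ✓
b·c: (-1001/408)·(-17/13) + 5/2·(-13/12) = 1/2 ✓
b·c²: (-1001/408)·289/169 + 5/2·169/144 = -4723/3744 ≠ 1/3 ⇒ order 2.
b·Ac: 5/2·(-17/26) = -85/52 ≠ 1/6

2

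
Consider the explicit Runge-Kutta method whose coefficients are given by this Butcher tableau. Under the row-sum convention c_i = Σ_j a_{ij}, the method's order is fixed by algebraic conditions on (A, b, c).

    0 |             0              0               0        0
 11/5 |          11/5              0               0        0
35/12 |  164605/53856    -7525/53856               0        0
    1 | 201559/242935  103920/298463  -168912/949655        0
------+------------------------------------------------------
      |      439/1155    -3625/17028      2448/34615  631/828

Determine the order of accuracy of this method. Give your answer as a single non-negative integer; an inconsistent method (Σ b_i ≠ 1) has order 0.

4

b = (439/1155, -3625/17028, 2448/34615, 631/828)
c = (0, 11/5, 35/12, 1)
Ac = (0, 0, -1505/4896, 156/631)
Σ b_i: 439/1155·1 + (-3625/17028)·1 + 2448/34615·1 + 631/828·1 = 1 ✓
b·c: (-3625/17028)·11/5 + 2448/34615·35/12 + 631/828·1 = 1/2 ✓
b·c²: (-3625/17028)·121/25 + 2448/34615·1225/144 + 631/828·1 = 1/3 ✓
b·Ac: 2448/34615·(-1505/4896) + 631/828·156/631 = 1/6 ✓
b·c³: (-3625/17028)·1331/125 + 2448/34615·42875/1728 + 631/828·1 = 1/4 ✓
b·(c∘Ac): 2448/34615·(-52675/58752) + 631/828·156/631 = 1/8 ✓
b·Ac²: 2448/34615·(-3311/4896) + 631/828·543/3155 = 1/12 ✓
b·A²c: 631/828·69/1262 = 1/24 ✓; 4 stages ⇒ order 4.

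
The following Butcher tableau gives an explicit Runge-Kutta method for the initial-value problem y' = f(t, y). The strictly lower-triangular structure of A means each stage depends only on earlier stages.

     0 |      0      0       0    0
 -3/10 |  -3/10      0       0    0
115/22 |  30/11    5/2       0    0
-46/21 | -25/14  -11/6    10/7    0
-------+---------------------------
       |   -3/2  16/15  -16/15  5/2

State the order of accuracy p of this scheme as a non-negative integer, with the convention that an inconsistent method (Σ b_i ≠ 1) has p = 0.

1

b = (-3/2, 16/15, -16/15, 5/2)
c = (0, -3/10, 115/22, -46/21)
Ac = (0, 0, -3/4, 12347/1540)
Σ b_i: (-3/2)·1 + 16/15·1 + (-16/15)·1 + 5/2·1 = 1 ✓
b·c: 16/15·(-3/10) + (-16/15)·115/22 + 5/2·(-46/21) = -21891/1925 ≠ 1/2 ⇒ order 1.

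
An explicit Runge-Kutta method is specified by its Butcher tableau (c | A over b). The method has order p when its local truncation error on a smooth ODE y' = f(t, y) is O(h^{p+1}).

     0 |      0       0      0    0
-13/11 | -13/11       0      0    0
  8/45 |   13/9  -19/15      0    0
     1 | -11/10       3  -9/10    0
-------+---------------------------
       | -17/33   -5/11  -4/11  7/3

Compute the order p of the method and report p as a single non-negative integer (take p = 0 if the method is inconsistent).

b = (-17/33, -5/11, -4/11, 7/3)
c = (0, -13/11, 8/45, 1)
Ac = (0, 0, 247/165, -1019/275)
Σ b_i: (-17/33)·1 + (-5/11)·1 + (-4/11)·1 + 7/3·1 = 1 ✓
b·c: (-5/11)·(-13/11) + (-4/11)·8/45 + 7/3·1 = 15278/5445 ≠ 1/2 ⇒ order 1.

1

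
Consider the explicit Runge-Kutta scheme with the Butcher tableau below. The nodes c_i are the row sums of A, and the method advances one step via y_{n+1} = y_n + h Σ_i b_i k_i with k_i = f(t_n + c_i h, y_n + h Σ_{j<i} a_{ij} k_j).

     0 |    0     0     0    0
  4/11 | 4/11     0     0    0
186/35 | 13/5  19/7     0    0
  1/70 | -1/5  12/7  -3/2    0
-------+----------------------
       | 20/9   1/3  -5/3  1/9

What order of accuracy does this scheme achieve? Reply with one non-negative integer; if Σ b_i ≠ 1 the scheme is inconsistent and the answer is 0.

b = (20/9, 1/3, -5/3, 1/9)
c = (0, 4/11, 186/35, 1/70)
Ac = (0, 0, 76/77, -2829/385)
Σ b_i: 20/9·1 + 1/3·1 + (-5/3)·1 + 1/9·1 = 1 ✓
b·c: 1/3·4/11 + (-5/3)·186/35 + 1/9·1/70 = -8647/990 ≠ 1/2 ⇒ order 1.

1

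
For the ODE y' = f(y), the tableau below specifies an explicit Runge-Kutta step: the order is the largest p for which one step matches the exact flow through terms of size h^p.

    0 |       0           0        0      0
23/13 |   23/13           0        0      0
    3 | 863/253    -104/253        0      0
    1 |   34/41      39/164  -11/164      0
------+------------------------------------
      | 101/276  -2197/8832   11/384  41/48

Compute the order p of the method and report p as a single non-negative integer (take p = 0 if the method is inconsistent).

4

b = (101/276, -2197/8832, 11/384, 41/48)
c = (0, 23/13, 3, 1)
Ac = (0, 0, -8/11, 9/41)
Σ b_i: 101/276·1 + (-2197/8832)·1 + 11/384·1 + 41/48·1 = 1 ✓
b·c: (-2197/8832)·23/13 + 11/384·3 + 41/48·1 = 1/2 ✓
b·c²: (-2197/8832)·529/169 + 11/384·9 + 41/48·1 = 1/3 ✓
b·Ac: 11/384·(-8/11) + 41/48·9/41 = 1/6 ✓
b·c³: (-2197/8832)·12167/2197 + 11/384·27 + 41/48·1 = 1/4 ✓
b·(c∘Ac): 11/384·(-24/11) + 41/48·9/41 = 1/8 ✓
b·Ac²: 11/384·(-184/143) + 41/48·75/533 = 1/12 ✓
b·A²c: 41/48·2/41 = 1/24 ✓; 4 stages ⇒ order 4.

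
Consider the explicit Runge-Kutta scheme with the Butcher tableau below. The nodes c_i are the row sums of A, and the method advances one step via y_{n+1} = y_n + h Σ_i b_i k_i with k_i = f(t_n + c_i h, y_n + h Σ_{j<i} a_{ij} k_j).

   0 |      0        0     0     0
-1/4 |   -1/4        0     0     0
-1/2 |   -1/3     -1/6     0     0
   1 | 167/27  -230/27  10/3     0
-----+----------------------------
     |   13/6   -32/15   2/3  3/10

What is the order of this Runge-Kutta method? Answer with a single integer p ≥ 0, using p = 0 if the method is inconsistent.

4

b = (13/6, -32/15, 2/3, 3/10)
c = (0, -1/4, -1/2, 1)
Ac = (0, 0, 1/24, 25/54)
Σ b_i: 13/6·1 + (-32/15)·1 + 2/3·1 + 3/10·1 = 1 ✓
b·c: (-32/15)·(-1/4) + 2/3·(-1/2) + 3/10·1 = 1/2 ✓
b·c²: (-32/15)·1/16 + 2/3·1/4 + 3/10·1 = 1/3 ✓
b·Ac: 2/3·1/24 + 3/10·25/54 = 1/6 ✓
b·c³: (-32/15)·(-1/64) + 2/3·(-1/8) + 3/10·1 = 1/4 ✓
b·(c∘Ac): 2/3·(-1/48) + 3/10·25/54 = 1/8 ✓
b·Ac²: 2/3·(-1/96) + 3/10·65/216 = 1/12 ✓
b·A²c: 3/10·5/36 = 1/24 ✓; 4 stages ⇒ order 4.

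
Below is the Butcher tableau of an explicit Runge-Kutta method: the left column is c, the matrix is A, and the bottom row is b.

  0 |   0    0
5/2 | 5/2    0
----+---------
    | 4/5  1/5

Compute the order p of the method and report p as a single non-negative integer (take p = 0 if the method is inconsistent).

2

b = (4/5, 1/5)
c = (0, 5/2)
Σ b_i: 4/5·1 + 1/5·1 = 1 ✓
b·c: 1/5·5/2 = 1/2 ✓; 2 stages ⇒ order 2.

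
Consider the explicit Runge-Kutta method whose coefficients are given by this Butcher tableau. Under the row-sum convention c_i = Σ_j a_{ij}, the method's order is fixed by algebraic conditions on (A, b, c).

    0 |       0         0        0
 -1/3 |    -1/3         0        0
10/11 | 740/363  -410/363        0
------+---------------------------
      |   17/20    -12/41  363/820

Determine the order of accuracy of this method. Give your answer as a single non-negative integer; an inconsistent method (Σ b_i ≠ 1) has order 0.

3

b = (17/20, -12/41, 363/820)
c = (0, -1/3, 10/11)
Ac = (0, 0, 410/1089)
Σ b_i: 17/20·1 + (-12/41)·1 + 363/820·1 = 1 ✓
b·c: (-12/41)·(-1/3) + 363/820·10/11 = 1/2 ✓
b·c²: (-12/41)·1/9 + 363/820·100/121 = 1/3 ✓
b·Ac: 363/820·410/1089 = 1/6 ✓; 3 stages ⇒ order 3.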